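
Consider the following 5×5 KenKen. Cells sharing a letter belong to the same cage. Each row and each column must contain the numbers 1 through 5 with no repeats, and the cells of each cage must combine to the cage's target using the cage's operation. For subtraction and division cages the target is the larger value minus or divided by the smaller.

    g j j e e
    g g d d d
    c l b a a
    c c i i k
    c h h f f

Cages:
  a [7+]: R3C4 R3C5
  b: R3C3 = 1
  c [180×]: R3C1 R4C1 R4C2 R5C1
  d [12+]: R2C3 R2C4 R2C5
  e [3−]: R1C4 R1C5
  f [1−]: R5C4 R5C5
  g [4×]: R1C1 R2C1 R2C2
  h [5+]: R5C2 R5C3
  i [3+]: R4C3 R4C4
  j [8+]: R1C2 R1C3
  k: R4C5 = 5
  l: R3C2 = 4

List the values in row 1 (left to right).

2 5 3 4 1

Cage l is a single given cell; hence R3C2 = 4.
Cage b is a single given cell, leaving R3C3 = 1.
Cage c needs product 180, which forces R4C2 = 3.
Column 3 already has 1, leaving R4C3 = 2.
2 is placed in row 4, which forces R4C4 = 1.
Cage k is a single given cell, leaving R4C5 = 5.
3 is placed in column 2; hence R1C2 = 5.
Cage j needs two cells with sum 8; hence R1C3 = 3.
Row 1 already has 5, leaving R1C4 = 4.
Cage a needs two cells with sum 7, so R3C4 = 5.
Cage a needs two cells with sum 7, leaving R3C5 = 2.
Row 4 now contains 5; hence R4C1 = 4.
Column 3 now contains 3, leaving R5C3 = 4.
Cage g has product 4; hence R1C1 = 2.
Column 5 now contains 2, so R1C5 = 1.
Column 1 now contains 4, which forces R2C1 = 1.
Cage g has product 4, leaving R2C2 = 2.
Column 3 now contains 4; hence R2C3 = 5.
5 is placed in column 4, leaving R2C4 = 3.
Cage d has sum 12; hence R2C5 = 4.
5 is placed in row 3, so R3C1 = 3.
Cage c has product 180, so R5C1 = 5.
Cage h needs two cells with sum 5, so R5C2 = 1.
Cage f's pair has difference 1, so R5C4 = 2.
Column 5 already has 1, which forces R5C5 = 3.
Filled in: 2 5 3 4 1 / 1 2 5 3 4 / 3 4 1 5 2 / 4 3 2 1 5 / 5 1 4 2 3.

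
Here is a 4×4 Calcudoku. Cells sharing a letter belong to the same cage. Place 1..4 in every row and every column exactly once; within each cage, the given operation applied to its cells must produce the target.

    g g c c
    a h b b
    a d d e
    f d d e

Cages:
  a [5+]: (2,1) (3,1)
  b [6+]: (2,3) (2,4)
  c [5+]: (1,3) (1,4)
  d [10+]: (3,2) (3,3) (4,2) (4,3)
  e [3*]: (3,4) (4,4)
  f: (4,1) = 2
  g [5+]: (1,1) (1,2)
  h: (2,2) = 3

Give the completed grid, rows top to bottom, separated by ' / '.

Cage h is given, leaving (2,2) = 3.
Cage f is a single given cell, so (4,1) = 2.
The only place for 1 in row 2 is (2,1).
Column 1 now contains 1, so (3,1) = 4.
Column 1 now contains 4, which forces (1,1) = 3.
Cage g needs two cells with sum 5, which forces (1,2) = 2.
Column 2 already has 2, so (3,2) = 1.
Row 3 already has 1, leaving (3,4) = 3.
Column 2 now contains 1, leaving (4,2) = 4.
Column 4 already has 3, which forces (4,4) = 1.
Cage c needs two cells with sum 5, which forces (1,3) = 1.
1 is placed in column 4, leaving (1,4) = 4.
4 is placed in column 4, which forces (2,4) = 2.
3 is placed in row 3, so (3,3) = 2.
1 is placed in row 4, which forces (4,3) = 3.
2 is placed in row 2; hence (2,3) = 4.

3 2 1 4 / 1 3 4 2 / 4 1 2 3 / 2 4 3 1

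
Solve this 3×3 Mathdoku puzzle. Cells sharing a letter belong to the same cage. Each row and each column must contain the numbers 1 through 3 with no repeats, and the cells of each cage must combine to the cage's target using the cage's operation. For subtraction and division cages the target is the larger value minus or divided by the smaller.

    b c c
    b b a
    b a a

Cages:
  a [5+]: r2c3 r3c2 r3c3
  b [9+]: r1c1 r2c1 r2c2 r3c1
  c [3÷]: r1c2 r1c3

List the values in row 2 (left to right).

Cage b has sum 9, leaving r2c2 = 3.
3 is placed in column 2, leaving r1c2 = 1.
Cage c's pair has quotient 3, so r1c3 = 3.
1 is placed in column 2, so r3c2 = 2.
Column 3 already has 3, which forces r3c3 = 1.
3 is placed in row 1, so r1c1 = 2.
The 4 cells of cage b must have sum 9, so r2c1 = 1.
Column 3 now contains 1, leaving r2c3 = 2.
Row 3 now contains 1, which forces r3c1 = 3.
Filled in: 2 1 3 / 1 3 2 / 3 2 1.

1 3 2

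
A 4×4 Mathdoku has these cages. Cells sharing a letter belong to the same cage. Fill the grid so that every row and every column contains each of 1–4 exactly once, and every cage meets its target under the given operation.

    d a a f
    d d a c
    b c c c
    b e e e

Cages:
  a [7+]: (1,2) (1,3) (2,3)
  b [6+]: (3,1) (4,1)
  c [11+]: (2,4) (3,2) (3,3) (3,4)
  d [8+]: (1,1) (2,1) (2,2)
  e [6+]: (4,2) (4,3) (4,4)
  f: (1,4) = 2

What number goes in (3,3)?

1

F is a freebie, which forces (1,4) = 2.
The only place for 4 in row 4 is (4,1).
4 is placed in column 1, leaving (3,1) = 2.
Cage d has sum 8; hence (2,2) = 4.
Cage c needs sum 11; hence (2,4) = 3.
Column 4 now contains 3, leaving (4,4) = 1.
Cage d has sum 8, leaving (1,1) = 3.
Cage a needs sum 7, leaving (1,2) = 1.
Cage a needs sum 7, so (1,3) = 4.
Row 2 already has 3, which forces (2,1) = 1.
Row 2 already has 3, leaving (2,3) = 2.
Column 2 now contains 1, leaving (3,2) = 3.
3 is placed in row 3, so (3,3) = 1.
Column 4 now contains 1, leaving (3,4) = 4.
Column 2 already has 3; hence (4,2) = 2.
2 is placed in column 3, so (4,3) = 3.
Completed grid: 3 1 4 2 / 1 4 2 3 / 2 3 1 4 / 4 2 3 1.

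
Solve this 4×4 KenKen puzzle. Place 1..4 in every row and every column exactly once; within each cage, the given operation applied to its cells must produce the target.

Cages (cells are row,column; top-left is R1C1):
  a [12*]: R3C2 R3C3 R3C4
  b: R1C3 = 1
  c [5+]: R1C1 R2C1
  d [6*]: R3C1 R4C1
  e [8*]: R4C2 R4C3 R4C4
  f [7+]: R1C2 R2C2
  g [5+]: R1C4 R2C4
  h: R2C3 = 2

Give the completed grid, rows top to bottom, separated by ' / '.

4 3 1 2 / 1 4 2 3 / 2 1 3 4 / 3 2 4 1

Cage b is a single given cell, so R1C3 = 1.
Cage h is a single given cell; hence R2C3 = 2.
Column 3 already has 2, so R4C3 = 4.
4 is placed in column 3, so R3C3 = 3.
Row 3 already has 3, which forces R3C1 = 2.
Cage d's pair has product 6, so R4C1 = 3.
Column 1 now contains 2, so R1C1 = 4.
Row 1 already has 4, which forces R1C2 = 3.
Row 1 already has 4, so R1C4 = 2.
Column 1 now contains 3; hence R2C1 = 1.
Column 2 now contains 3, leaving R2C2 = 4.
1 is placed in row 2, leaving R2C4 = 3.
Column 2 now contains 4, so R3C2 = 1.
Row 3 already has 1, so R3C4 = 4.
1 is placed in column 2; hence R4C2 = 2.
Column 4 already has 2, which forces R4C4 = 1.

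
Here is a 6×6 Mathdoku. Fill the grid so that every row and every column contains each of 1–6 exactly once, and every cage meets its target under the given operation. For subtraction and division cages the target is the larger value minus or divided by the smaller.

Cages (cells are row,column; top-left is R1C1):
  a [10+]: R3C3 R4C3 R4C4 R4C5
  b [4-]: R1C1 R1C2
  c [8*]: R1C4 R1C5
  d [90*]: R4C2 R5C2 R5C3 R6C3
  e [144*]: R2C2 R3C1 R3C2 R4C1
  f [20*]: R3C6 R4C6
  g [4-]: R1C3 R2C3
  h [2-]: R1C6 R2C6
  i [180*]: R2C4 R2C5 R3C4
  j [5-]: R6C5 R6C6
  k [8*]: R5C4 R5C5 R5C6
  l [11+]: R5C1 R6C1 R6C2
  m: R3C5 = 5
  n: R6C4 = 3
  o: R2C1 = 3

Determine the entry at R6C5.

1

Cage o is a single given cell, which forces R2C1 = 3.
Cage i has product 180, which forces R2C4 = 5.
Cage i has product 180, leaving R2C5 = 6.
The 3 cells of cage i must have product 180, leaving R3C4 = 6.
Cage m is given; hence R3C5 = 5.
Row 3 already has 5, which forces R3C6 = 4.
4 is placed in column 6, which forces R4C6 = 5.
Cage n is given, so R6C4 = 3.
6 is placed in column 5, leaving R6C5 = 1.
1 is placed in row 6, so R6C6 = 6.
The two cells of cage h must have difference 2, so R1C6 = 3.
Cage e needs product 144, leaving R2C2 = 4.
Cage h's pair has difference 2, which forces R2C6 = 1.
Cage e has product 144, which forces R3C1 = 2.
Cage e needs product 144; hence R3C2 = 3.
Row 3 already has 3, which forces R3C3 = 1.
The 4 cells of cage e must have product 144, so R4C1 = 6.
Row 4 already has 6, which forces R4C2 = 1.
1 is placed in column 6; hence R5C6 = 2.
The two cells of cage b must have difference 4, leaving R1C1 = 1.
Cage b needs two cells with difference 4, which forces R1C2 = 5.
The two cells of cage g must have difference 4; hence R1C3 = 6.
Row 2 now contains 1, so R2C3 = 2.
The 4 cells of cage d must have product 90, leaving R5C2 = 6.
Cage d has product 90, so R5C3 = 3.
Cage k needs product 8, which forces R5C4 = 1.
Row 5 now contains 2, leaving R5C5 = 4.
The 3 cells of cage l must have sum 11, which forces R6C2 = 2.
The 4 cells of cage d must have product 90, leaving R6C3 = 5.
Cage c needs two cells with product 8, which forces R1C4 = 4.
Column 5 now contains 4, leaving R1C5 = 2.
3 is placed in column 3, so R4C3 = 4.
Cage a needs sum 10; hence R4C4 = 2.
Cage a has sum 10, leaving R4C5 = 3.
Row 5 now contains 4, so R5C1 = 5.
5 is placed in row 6, which forces R6C1 = 4.
Completed grid: 1 5 6 4 2 3 / 3 4 2 5 6 1 / 2 3 1 6 5 4 / 6 1 4 2 3 5 / 5 6 3 1 4 2 / 4 2 5 3 1 6.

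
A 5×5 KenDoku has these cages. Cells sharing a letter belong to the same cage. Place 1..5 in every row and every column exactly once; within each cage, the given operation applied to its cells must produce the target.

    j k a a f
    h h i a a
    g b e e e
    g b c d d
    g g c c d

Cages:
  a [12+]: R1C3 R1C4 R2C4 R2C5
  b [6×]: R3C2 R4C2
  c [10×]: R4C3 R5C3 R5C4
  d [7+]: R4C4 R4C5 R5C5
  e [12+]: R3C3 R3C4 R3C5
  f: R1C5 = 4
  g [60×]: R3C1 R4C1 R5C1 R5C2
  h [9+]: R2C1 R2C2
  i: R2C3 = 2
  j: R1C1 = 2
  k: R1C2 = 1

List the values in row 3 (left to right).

1 2 4 3 5

Cage j is a single given cell, leaving R1C1 = 2.
Cage k is a single given cell, so R1C2 = 1.
F is a freebie, leaving R1C5 = 4.
Cage i is a single given cell, which forces R2C3 = 2.
Cage c has product 10, leaving R5C4 = 2.
Row 3 needs a 1, and only R3C1 is open for it.
Row 3 needs a 2, and only R3C2 is open for it.
Column 2 already has 2, so R4C2 = 3.
Cage g needs product 60, leaving R5C1 = 3.
The 3 cells of cage d must have sum 7, so R5C5 = 1.
The 4 cells of cage a must have sum 12; hence R2C4 = 1.
1 is placed in column 5; hence R2C5 = 3.
3 is placed in column 5, which forces R3C5 = 5.
Cage c has product 10, so R4C3 = 1.
Column 4 now contains 1; hence R4C4 = 4.
Column 5 now contains 5, which forces R4C5 = 2.
1 is placed in row 5, leaving R5C3 = 5.
5 is placed in column 3, which forces R1C3 = 3.
Cage a has sum 12, which forces R1C4 = 5.
The 3 cells of cage e must have sum 12; hence R3C3 = 4.
Column 4 now contains 4, leaving R3C4 = 3.
4 is placed in row 4, so R4C1 = 5.
Row 5 already has 5, which forces R5C2 = 4.
Column 1 already has 5, which forces R2C1 = 4.
Column 2 already has 4, so R2C2 = 5.
Completed grid: 2 1 3 5 4 / 4 5 2 1 3 / 1 2 4 3 5 / 5 3 1 4 2 / 3 4 5 2 1.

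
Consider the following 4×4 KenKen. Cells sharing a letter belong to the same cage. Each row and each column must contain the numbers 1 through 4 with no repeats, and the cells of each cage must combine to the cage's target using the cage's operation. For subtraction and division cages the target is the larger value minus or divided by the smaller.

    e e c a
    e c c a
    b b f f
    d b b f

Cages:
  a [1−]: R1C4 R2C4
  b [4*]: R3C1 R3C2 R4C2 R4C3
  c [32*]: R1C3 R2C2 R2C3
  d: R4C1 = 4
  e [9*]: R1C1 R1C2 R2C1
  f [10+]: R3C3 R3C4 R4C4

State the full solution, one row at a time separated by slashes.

1 3 4 2 / 3 4 2 1 / 2 1 3 4 / 4 2 1 3

The 3 cells of cage e must have product 9, which forces R1C1 = 1.
Cage e needs product 9, so R1C2 = 3.
Cage c needs product 32; hence R1C3 = 4.
4 is placed in row 1, leaving R1C4 = 2.
Cage e has product 9, so R2C1 = 3.
Cage c has product 32, so R2C2 = 4.
Cage c needs product 32; hence R2C3 = 2.
Row 2 already has 4, which forces R2C4 = 1.
Column 1 already has 1; hence R3C1 = 2.
2 is placed in row 3, so R3C2 = 1.
Column 3 now contains 4, which forces R3C3 = 3.
Column 4 now contains 2, which forces R3C4 = 4.
D is a freebie, which forces R4C1 = 4.
1 is placed in column 2, so R4C2 = 2.
Column 3 now contains 2; hence R4C3 = 1.
Column 4 now contains 4; hence R4C4 = 3.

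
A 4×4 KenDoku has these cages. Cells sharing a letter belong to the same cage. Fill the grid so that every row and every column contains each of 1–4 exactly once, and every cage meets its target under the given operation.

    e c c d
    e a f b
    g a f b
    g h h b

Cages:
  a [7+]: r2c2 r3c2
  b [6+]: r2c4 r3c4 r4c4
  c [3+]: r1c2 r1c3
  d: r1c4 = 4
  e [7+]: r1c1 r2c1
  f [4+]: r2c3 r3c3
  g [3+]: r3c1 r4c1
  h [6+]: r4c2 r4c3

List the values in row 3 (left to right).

D is a freebie; hence r1c4 = 4.
4 is placed in row 1; hence r1c1 = 3.
Cage e's pair has sum 7, so r2c1 = 4.
4 is placed in row 2; hence r2c2 = 3.
Row 2 already has 3, so r2c3 = 1.
1 is placed in row 2, leaving r2c4 = 2.
Column 2 already has 3, leaving r3c2 = 4.
Column 3 already has 1; hence r3c3 = 3.
3 is placed in row 3, leaving r3c4 = 1.
Column 2 already has 4, leaving r4c2 = 2.
Row 4 already has 2, leaving r4c3 = 4.
Column 4 now contains 1, so r4c4 = 3.
2 is placed in column 2; hence r1c2 = 1.
Column 3 already has 1, which forces r1c3 = 2.
Row 3 already has 1, so r3c1 = 2.
Row 4 already has 2, which forces r4c1 = 1.
Completed grid: 3 1 2 4 / 4 3 1 2 / 2 4 3 1 / 1 2 4 3.

2 4 3 1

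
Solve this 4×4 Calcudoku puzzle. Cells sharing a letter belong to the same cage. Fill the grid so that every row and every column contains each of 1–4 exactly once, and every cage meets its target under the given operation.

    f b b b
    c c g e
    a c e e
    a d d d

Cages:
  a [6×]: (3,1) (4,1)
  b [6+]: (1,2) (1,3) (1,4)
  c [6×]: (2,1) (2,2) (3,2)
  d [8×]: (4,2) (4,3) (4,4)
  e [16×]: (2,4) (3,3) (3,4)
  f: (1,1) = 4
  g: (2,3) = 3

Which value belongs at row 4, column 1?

Cage f is a single given cell; hence (1,1) = 4.
G is a freebie, which forces (2,3) = 3.
The 3 cells of cage c must have product 6, so (3,2) = 3.
Cage b needs sum 6, so (1,4) = 3.
3 is placed in row 3; hence (3,1) = 2.
Row 3 now contains 2; hence (3,3) = 4.
Row 3 already has 4, so (3,4) = 1.
Cage a needs two cells with product 6, leaving (4,1) = 3.
Column 1 now contains 2, which forces (2,1) = 1.
Cage c needs product 6, so (2,2) = 2.
Cage e has product 16; hence (2,4) = 4.
4 is placed in column 4, so (4,4) = 2.
Column 2 already has 2, which forces (1,2) = 1.
The 3 cells of cage b must have sum 6, leaving (1,3) = 2.
Cage d needs product 8; hence (4,2) = 4.
Row 4 already has 2; hence (4,3) = 1.
Filled in: 4 1 2 3 / 1 2 3 4 / 2 3 4 1 / 3 4 1 2.

3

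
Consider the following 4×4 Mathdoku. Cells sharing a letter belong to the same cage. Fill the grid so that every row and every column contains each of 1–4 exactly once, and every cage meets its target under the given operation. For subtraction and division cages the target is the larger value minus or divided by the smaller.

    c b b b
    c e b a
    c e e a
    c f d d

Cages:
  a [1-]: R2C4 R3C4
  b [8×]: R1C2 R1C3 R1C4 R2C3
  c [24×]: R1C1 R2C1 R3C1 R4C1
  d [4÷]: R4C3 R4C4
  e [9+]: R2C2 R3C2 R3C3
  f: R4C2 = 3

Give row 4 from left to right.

2 3 4 1

Cage b needs product 8, leaving R2C3 = 1.
F is a freebie, which forces R4C2 = 3.
Column 3 already has 1, leaving R4C3 = 4.
4 is placed in row 4, leaving R4C4 = 1.
Cage b has product 8, leaving R1C2 = 1.
Column 3 already has 4; hence R1C3 = 2.
Cage b needs product 8, so R1C4 = 4.
The 3 cells of cage e must have sum 9, which forces R3C3 = 3.
Row 3 now contains 3; hence R3C4 = 2.
1 is placed in row 4, leaving R4C1 = 2.
4 is placed in row 1, leaving R1C1 = 3.
Cage c has product 24, leaving R2C1 = 4.
Cage e has sum 9, which forces R2C2 = 2.
Column 4 already has 2; hence R2C4 = 3.
Cage c needs product 24, so R3C1 = 1.
Row 3 already has 2; hence R3C2 = 4.
Completed grid: 3 1 2 4 / 4 2 1 3 / 1 4 3 2 / 2 3 4 1.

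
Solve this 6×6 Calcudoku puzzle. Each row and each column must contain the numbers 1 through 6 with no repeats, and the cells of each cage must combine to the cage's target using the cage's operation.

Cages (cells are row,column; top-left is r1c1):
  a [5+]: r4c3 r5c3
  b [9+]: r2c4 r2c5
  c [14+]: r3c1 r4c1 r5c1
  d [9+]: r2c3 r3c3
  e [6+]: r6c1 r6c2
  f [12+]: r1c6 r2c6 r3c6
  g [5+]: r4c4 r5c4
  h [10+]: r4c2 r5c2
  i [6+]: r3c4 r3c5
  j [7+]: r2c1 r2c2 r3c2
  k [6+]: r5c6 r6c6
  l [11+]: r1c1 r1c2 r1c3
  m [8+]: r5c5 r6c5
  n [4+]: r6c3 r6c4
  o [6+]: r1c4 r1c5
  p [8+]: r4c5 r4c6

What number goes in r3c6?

Row 6 needs a 6, and only r6c5 is open for it.
Cage m's pair has sum 8, leaving r5c5 = 2.
In column 4, 6 can only go at r2c4, so r2c4 = 6.
Cage b's pair has sum 9; hence r2c5 = 3.
Column 5 already has 3; hence r4c5 = 5.
Row 4 now contains 5, which forces r4c6 = 3.
Row 4 now contains 3, which forces r4c1 = 6.
Row 4 already has 6, which forces r4c2 = 4.
4 is placed in column 2, leaving r5c2 = 6.
The only place for 3 in row 3 is r3c1.
3 is placed in column 1, which forces r5c1 = 5.
Row 1 needs a 3, and only r1c2 is open for it.
Cage l has sum 11; hence r1c1 = 2.
Cage l has sum 11, leaving r1c3 = 6.
2 is placed in row 1; hence r1c4 = 5.
5 is placed in column 4, leaving r3c4 = 2.
Column 4 now contains 2, leaving r4c4 = 1.
Column 4 now contains 1, which forces r6c4 = 3.
Cage o's pair has sum 6, so r1c5 = 1.
1 is placed in row 1, which forces r1c6 = 4.
2 is placed in row 3, which forces r3c2 = 1.
The two cells of cage i must have sum 6, so r3c5 = 4.
The 3 cells of cage f must have sum 12, leaving r3c6 = 6.
Row 4 now contains 1, so r4c3 = 2.
Cage a's pair has sum 5; hence r5c3 = 3.
3 is placed in column 4, leaving r5c4 = 4.
Column 6 now contains 4; hence r5c6 = 1.
Row 6 now contains 3; hence r6c3 = 1.
The two cells of cage d must have sum 9; hence r2c3 = 4.
Cage f needs sum 12, so r2c6 = 2.
4 is placed in row 3, which forces r3c3 = 5.
Row 6 already has 1, which forces r6c1 = 4.
Cage e's pair has sum 6, leaving r6c2 = 2.
Cage k's pair has sum 6, which forces r6c6 = 5.
Row 2 now contains 4, which forces r2c1 = 1.
2 is placed in row 2; hence r2c2 = 5.
The full grid is 2 3 6 5 1 4 / 1 5 4 6 3 2 / 3 1 5 2 4 6 / 6 4 2 1 5 3 / 5 6 3 4 2 1 / 4 2 1 3 6 5.

6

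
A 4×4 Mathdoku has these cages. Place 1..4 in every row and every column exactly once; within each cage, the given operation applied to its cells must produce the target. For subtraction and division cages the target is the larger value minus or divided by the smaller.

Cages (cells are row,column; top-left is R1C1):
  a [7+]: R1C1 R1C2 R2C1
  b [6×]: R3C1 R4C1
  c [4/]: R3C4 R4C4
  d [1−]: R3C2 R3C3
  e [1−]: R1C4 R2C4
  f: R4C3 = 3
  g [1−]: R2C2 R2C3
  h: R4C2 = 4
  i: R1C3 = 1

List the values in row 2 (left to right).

1 3 4 2

I is a freebie, so R1C3 = 1.
Cage h is given, leaving R4C2 = 4.
F is a freebie, so R4C3 = 3.
Row 4 already has 4, leaving R4C4 = 1.
The 3 cells of cage a must have sum 7; hence R1C2 = 2.
Cage b's pair has product 6, which forces R3C1 = 3.
Row 3 already has 3, so R3C2 = 1.
Column 4 already has 1; hence R3C4 = 4.
Row 4 already has 3; hence R4C1 = 2.
Column 1 now contains 3, leaving R1C1 = 4.
Column 4 already has 4; hence R1C4 = 3.
2 is placed in column 1, leaving R2C1 = 1.
Column 2 now contains 1; hence R2C2 = 3.
The two cells of cage e must have difference 1; hence R2C4 = 2.
Row 3 already has 4, leaving R3C3 = 2.
Row 2 now contains 2; hence R2C3 = 4.
Completed grid: 4 2 1 3 / 1 3 4 2 / 3 1 2 4 / 2 4 3 1.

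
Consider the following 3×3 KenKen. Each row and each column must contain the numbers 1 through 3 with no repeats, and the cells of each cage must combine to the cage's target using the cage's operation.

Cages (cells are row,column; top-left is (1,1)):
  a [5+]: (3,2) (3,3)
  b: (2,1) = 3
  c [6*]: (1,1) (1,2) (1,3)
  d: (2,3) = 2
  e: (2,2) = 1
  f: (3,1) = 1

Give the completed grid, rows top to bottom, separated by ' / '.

B is a freebie; hence (2,1) = 3.
E is a freebie, so (2,2) = 1.
Cage d is a single given cell, so (2,3) = 2.
Cage f is given, which forces (3,1) = 1.
Column 3 already has 2; hence (3,3) = 3.
Column 1 now contains 1, which forces (1,1) = 2.
Cage c needs product 6, which forces (1,2) = 3.
Column 3 already has 3; hence (1,3) = 1.
Row 3 now contains 3, which forces (3,2) = 2.

2 3 1 / 3 1 2 / 1 2 3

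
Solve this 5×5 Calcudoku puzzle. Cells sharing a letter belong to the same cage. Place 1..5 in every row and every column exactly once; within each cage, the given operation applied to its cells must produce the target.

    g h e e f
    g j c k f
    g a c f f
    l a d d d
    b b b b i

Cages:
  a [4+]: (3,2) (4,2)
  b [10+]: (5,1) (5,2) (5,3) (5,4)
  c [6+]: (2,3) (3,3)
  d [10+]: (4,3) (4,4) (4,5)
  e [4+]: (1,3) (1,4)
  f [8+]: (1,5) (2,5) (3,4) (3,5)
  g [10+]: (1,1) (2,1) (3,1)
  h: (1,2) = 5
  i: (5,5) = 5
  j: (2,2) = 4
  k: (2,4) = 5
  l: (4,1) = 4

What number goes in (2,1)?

H is a freebie, so (1,2) = 5.
Cage j is given, so (2,2) = 4.
Cage k is a single given cell, so (2,4) = 5.
Cage l is a single given cell, so (4,1) = 4.
Cage i is a single given cell, so (5,5) = 5.
Cage g needs sum 10, so (3,1) = 5.
Row 3 already has 5, leaving (3,3) = 4.
Cage d needs sum 10; hence (4,3) = 5.
The two cells of cage c must have sum 6, leaving (2,3) = 2.
Cage b has sum 10, which forces (5,4) = 4.
The 3 cells of cage g must have sum 10; hence (1,1) = 2.
Row 1 already has 2, leaving (1,5) = 4.
2 is placed in row 2, which forces (2,1) = 3.
Row 2 now contains 3, so (2,5) = 1.
Column 1 now contains 3; hence (5,1) = 1.
Row 5 now contains 1, so (5,3) = 3.
Column 3 already has 3, leaving (1,3) = 1.
Cage e's pair has sum 4, so (1,4) = 3.
Cage f needs sum 8, which forces (3,4) = 1.
Cage f needs sum 8; hence (3,5) = 2.
3 is placed in column 4, so (4,4) = 2.
2 is placed in column 5, leaving (4,5) = 3.
3 is placed in row 5, which forces (5,2) = 2.
Row 3 now contains 1, leaving (3,2) = 3.
3 is placed in row 4, so (4,2) = 1.
Filled in: 2 5 1 3 4 / 3 4 2 5 1 / 5 3 4 1 2 / 4 1 5 2 3 / 1 2 3 4 5.

3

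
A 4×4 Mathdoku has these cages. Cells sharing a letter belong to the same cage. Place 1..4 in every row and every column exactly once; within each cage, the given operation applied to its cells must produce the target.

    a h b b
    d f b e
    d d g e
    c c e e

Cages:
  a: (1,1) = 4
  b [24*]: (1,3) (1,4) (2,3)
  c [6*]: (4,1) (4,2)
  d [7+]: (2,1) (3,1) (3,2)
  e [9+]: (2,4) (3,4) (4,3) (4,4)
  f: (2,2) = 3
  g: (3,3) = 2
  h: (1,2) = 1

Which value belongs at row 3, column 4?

A is a freebie, leaving (1,1) = 4.
H is a freebie; hence (1,2) = 1.
Cage f is a single given cell, leaving (2,2) = 3.
Cage g is a single given cell; hence (3,3) = 2.
3 is placed in column 2, so (4,2) = 2.
Column 3 now contains 2, which forces (1,3) = 3.
Cage b has product 24; hence (1,4) = 2.
Cage d needs sum 7, which forces (2,1) = 2.
Column 3 now contains 2, which forces (2,3) = 4.
Row 2 already has 4, which forces (2,4) = 1.
Cage d needs sum 7, which forces (3,1) = 1.
Row 3 now contains 2, which forces (3,2) = 4.
4 is placed in row 3, which forces (3,4) = 3.
Row 4 already has 2, leaving (4,1) = 3.
3 is placed in column 3, leaving (4,3) = 1.
Column 4 now contains 3, so (4,4) = 4.
The full grid is 4 1 3 2 / 2 3 4 1 / 1 4 2 3 / 3 2 1 4.

3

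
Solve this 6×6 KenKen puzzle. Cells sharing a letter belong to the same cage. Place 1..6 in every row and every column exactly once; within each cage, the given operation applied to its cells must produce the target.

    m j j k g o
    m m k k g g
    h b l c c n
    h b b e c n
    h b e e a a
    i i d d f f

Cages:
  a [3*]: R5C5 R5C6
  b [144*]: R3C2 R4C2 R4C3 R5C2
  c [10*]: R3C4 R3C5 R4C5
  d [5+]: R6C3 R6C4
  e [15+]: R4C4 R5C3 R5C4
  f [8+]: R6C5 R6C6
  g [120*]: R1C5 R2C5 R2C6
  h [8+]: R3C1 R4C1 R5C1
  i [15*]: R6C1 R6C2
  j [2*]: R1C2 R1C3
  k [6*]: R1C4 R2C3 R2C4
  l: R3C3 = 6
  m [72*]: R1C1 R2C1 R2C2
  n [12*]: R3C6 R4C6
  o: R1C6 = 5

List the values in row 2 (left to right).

O is a freebie, leaving R1C6 = 5.
L is a freebie; hence R3C3 = 6.
Cage g needs product 120, which forces R2C5 = 5.
The 3 cells of cage c must have product 10, leaving R3C4 = 5.
Cage e has sum 15; hence R5C3 = 5.
In row 4, 5 can only go at R4C1, so R4C1 = 5.
5 is placed in column 1, leaving R6C1 = 3.
Cage i needs two cells with product 15; hence R6C2 = 5.
The only place for 3 in row 1 is R1C4.
In row 2, 3 can only go at R2C2, so R2C2 = 3.
Cage b needs product 144, so R4C3 = 3.
The only place for 3 in row 3 is R3C6.
The two cells of cage n must have product 12, leaving R4C6 = 4.
Cage a's pair has product 3, so R5C5 = 3.
Column 6 already has 3, leaving R5C6 = 1.
Cage g has product 120; hence R1C5 = 4.
Column 6 now contains 4, so R2C6 = 6.
The 3 cells of cage h must have sum 8; hence R3C1 = 1.
1 is placed in row 3, so R3C5 = 2.
Row 4 now contains 4, leaving R4C4 = 6.
Column 5 already has 2, so R4C5 = 1.
Row 5 already has 1; hence R5C1 = 2.
Cage e has sum 15, which forces R5C4 = 4.
Column 4 now contains 4; hence R6C4 = 1.
Column 5 already has 2, leaving R6C5 = 6.
Column 6 already has 6, which forces R6C6 = 2.
Row 1 now contains 4, leaving R1C1 = 6.
Row 2 already has 6, which forces R2C1 = 4.
Cage k needs product 6, leaving R2C3 = 1.
Column 4 now contains 1, leaving R2C4 = 2.
2 is placed in row 3, so R3C2 = 4.
Row 4 already has 6, leaving R4C2 = 2.
Row 5 now contains 4, so R5C2 = 6.
1 is placed in row 6, leaving R6C3 = 4.
Column 2 already has 2, leaving R1C2 = 1.
1 is placed in column 3, leaving R1C3 = 2.
Filled in: 6 1 2 3 4 5 / 4 3 1 2 5 6 / 1 4 6 5 2 3 / 5 2 3 6 1 4 / 2 6 5 4 3 1 / 3 5 4 1 6 2.

4 3 1 2 5 6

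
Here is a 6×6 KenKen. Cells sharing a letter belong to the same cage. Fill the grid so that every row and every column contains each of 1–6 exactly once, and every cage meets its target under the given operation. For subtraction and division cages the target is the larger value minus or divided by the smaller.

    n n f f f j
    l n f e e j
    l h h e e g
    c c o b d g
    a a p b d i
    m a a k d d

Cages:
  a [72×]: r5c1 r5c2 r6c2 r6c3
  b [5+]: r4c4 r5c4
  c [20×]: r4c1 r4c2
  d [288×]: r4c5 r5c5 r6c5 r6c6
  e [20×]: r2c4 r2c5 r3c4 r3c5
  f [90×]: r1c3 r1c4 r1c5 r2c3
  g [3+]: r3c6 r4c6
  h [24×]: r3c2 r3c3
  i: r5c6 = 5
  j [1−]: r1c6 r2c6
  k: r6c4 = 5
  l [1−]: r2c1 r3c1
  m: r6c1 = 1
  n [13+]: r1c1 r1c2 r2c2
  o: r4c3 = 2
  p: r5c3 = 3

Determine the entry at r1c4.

O is a freebie, which forces r4c3 = 2.
Row 4 already has 2, which forces r4c6 = 1.
Cage p is given; hence r5c3 = 3.
Cage i is given; hence r5c6 = 5.
Cage m is given, which forces r6c1 = 1.
Cage k is a single given cell, which forces r6c4 = 5.
1 is placed in column 6, leaving r3c6 = 2.
Cage a needs product 72, so r5c2 = 1.
Row 5 already has 1; hence r5c4 = 2.
Cage b's pair has sum 5, which forces r4c4 = 3.
Cage f has product 90, leaving r1c5 = 3.
Row 1 now contains 3, so r1c6 = 4.
Column 6 already has 4, which forces r2c6 = 3.
3 is placed in column 5, leaving r6c5 = 2.
Column 6 already has 4, which forces r6c6 = 6.
Cage a needs product 72; hence r5c1 = 6.
Row 5 already has 6; hence r5c5 = 4.
Row 6 already has 2; hence r6c2 = 3.
Row 6 now contains 6, which forces r6c3 = 4.
The two cells of cage h must have product 24, which forces r3c2 = 4.
Column 3 already has 4, so r3c3 = 6.
Row 3 now contains 4, so r3c4 = 1.
Row 3 already has 1, leaving r3c5 = 5.
Column 2 now contains 4, leaving r4c2 = 5.
Column 5 already has 4, which forces r4c5 = 6.
Cage n has sum 13; hence r1c1 = 5.
5 is placed in row 1; hence r1c3 = 1.
Column 4 already has 1, so r1c4 = 6.
Column 3 already has 1, so r2c3 = 5.
Column 4 already has 1, so r2c4 = 4.
Column 5 now contains 5, so r2c5 = 1.
5 is placed in row 3, so r3c1 = 3.
Row 4 now contains 5, leaving r4c1 = 4.
Row 1 now contains 6; hence r1c2 = 2.
Row 2 now contains 4; hence r2c1 = 2.
Cage n needs sum 13, which forces r2c2 = 6.
The full grid is 5 2 1 6 3 4 / 2 6 5 4 1 3 / 3 4 6 1 5 2 / 4 5 2 3 6 1 / 6 1 3 2 4 5 / 1 3 4 5 2 6.

6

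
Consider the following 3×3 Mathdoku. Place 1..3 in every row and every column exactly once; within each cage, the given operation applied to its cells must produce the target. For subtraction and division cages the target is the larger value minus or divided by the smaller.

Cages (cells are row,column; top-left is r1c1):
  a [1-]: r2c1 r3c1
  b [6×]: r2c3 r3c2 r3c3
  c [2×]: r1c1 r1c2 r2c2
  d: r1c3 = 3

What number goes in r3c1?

2

Cage c has product 2; hence r1c1 = 1.
Cage c needs product 2; hence r1c2 = 2.
D is a freebie, so r1c3 = 3.
Cage c has product 2; hence r2c2 = 1.
Row 2 already has 1, leaving r2c3 = 2.
1 is placed in column 2; hence r3c2 = 3.
Column 3 now contains 2, which forces r3c3 = 1.
Row 2 already has 2, so r2c1 = 3.
3 is placed in row 3, so r3c1 = 2.
Completed grid: 1 2 3 / 3 1 2 / 2 3 1.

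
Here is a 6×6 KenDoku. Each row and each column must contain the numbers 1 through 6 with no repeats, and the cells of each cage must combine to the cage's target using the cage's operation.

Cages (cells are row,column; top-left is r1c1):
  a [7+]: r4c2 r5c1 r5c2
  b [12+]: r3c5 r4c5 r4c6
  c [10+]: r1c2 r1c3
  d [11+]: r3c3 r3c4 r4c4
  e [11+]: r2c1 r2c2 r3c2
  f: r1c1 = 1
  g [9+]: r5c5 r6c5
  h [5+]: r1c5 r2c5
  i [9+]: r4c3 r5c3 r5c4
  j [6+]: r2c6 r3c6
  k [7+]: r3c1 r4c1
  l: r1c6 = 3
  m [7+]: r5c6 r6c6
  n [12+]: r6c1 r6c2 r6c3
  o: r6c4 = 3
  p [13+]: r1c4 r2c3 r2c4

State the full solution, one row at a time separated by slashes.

1 6 4 5 2 3 / 5 1 6 2 3 4 / 3 5 1 4 6 2 / 4 2 3 6 1 5 / 2 3 5 1 4 6 / 6 4 2 3 5 1

Cage f is a single given cell; hence r1c1 = 1.
Cage l is a single given cell, which forces r1c6 = 3.
Cage o is given; hence r6c4 = 3.
In row 1, 5 can only go at r1c4, so r1c4 = 5.
The only place for 2 in row 1 is r1c5.
Cage h's pair has sum 5, leaving r2c5 = 3.
The only place for 6 in column 1 is r6c1.
The only place for 4 in column 6 is r2c6.
4 is placed in row 2, leaving r2c1 = 5.
The 3 cells of cage e must have sum 11, so r2c2 = 1.
The 3 cells of cage e must have sum 11; hence r3c2 = 5.
Cage j needs two cells with sum 6, leaving r3c6 = 2.
Cage a has sum 7, which forces r4c2 = 2.
Cage a needs sum 7, which forces r5c1 = 2.
Cage a needs sum 7, so r5c2 = 3.
The two cells of cage m must have sum 7, so r5c6 = 6.
2 is placed in column 2, leaving r6c2 = 4.
Row 6 already has 4; hence r6c3 = 2.
Row 6 already has 4, so r6c5 = 5.
The two cells of cage m must have sum 7, leaving r6c6 = 1.
Column 2 already has 4, which forces r1c2 = 6.
The two cells of cage c must have sum 10, leaving r1c3 = 4.
Column 3 already has 2, which forces r2c3 = 6.
The 3 cells of cage p must have sum 13, so r2c4 = 2.
Column 3 already has 6; hence r3c3 = 1.
1 is placed in row 3, so r3c5 = 6.
Column 3 now contains 4, so r4c3 = 3.
Column 5 already has 6, so r4c5 = 1.
1 is placed in column 6, which forces r4c6 = 5.
1 is placed in column 3, which forces r5c3 = 5.
Column 5 now contains 5, which forces r5c5 = 4.
Cage k needs two cells with sum 7, so r3c1 = 3.
Row 3 now contains 6, leaving r3c4 = 4.
Row 4 already has 3; hence r4c1 = 4.
Cage d needs sum 11, so r4c4 = 6.
4 is placed in row 5, which forces r5c4 = 1.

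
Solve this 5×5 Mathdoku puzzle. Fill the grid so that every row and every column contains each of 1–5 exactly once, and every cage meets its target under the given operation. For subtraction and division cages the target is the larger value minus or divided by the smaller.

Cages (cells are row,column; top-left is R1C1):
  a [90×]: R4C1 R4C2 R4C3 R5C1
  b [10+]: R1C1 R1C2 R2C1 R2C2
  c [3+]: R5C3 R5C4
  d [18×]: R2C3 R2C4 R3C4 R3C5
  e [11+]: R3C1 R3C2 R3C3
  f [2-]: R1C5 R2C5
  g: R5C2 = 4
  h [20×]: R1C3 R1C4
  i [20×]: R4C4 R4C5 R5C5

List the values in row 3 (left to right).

The 4 cells of cage a must have product 90; hence R5C1 = 3.
Cage g is given, which forces R5C2 = 4.
In row 5, 5 can only go at R5C5, so R5C5 = 5.
Column 4 needs a 5, and only R1C4 is open for it.
Row 1 now contains 5, so R1C3 = 4.
The 3 cells of cage e must have sum 11, which forces R3C1 = 4.
In row 2, 4 can only go at R2C5, so R2C5 = 4.
Cage f's pair has difference 2, so R1C5 = 2.
Cage i has product 20, which forces R4C4 = 4.
Column 5 already has 4, so R4C5 = 1.
2 is placed in row 1, leaving R1C1 = 1.
The 4 cells of cage b must have sum 10; hence R1C2 = 3.
Cage b has sum 10, leaving R2C1 = 5.
The 4 cells of cage b must have sum 10, so R2C2 = 1.
1 is placed in column 5, leaving R3C5 = 3.
Column 1 already has 5, so R4C1 = 2.
2 is placed in row 4, which forces R4C2 = 5.
Row 4 already has 5, which forces R4C3 = 3.
3 is placed in column 3, which forces R2C3 = 2.
The 4 cells of cage d must have product 18; hence R2C4 = 3.
Column 2 already has 5; hence R3C2 = 2.
Cage e has sum 11; hence R3C3 = 5.
Cage d has product 18; hence R3C4 = 1.
2 is placed in column 3, which forces R5C3 = 1.
1 is placed in column 4; hence R5C4 = 2.
Filled in: 1 3 4 5 2 / 5 1 2 3 4 / 4 2 5 1 3 / 2 5 3 4 1 / 3 4 1 2 5.

4 2 5 1 3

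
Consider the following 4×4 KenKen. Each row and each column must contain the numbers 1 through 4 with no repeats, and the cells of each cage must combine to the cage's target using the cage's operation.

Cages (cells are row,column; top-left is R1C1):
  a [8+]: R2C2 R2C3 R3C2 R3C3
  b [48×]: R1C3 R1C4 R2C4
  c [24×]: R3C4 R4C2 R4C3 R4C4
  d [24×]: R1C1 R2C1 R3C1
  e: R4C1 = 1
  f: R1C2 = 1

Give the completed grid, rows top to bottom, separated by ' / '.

Cage f is a single given cell, so R1C2 = 1.
The 3 cells of cage b must have product 48; hence R1C3 = 4.
Cage b has product 48, leaving R1C4 = 3.
Cage b has product 48; hence R2C4 = 4.
Cage e is a single given cell; hence R4C1 = 1.
Row 4 already has 1; hence R4C4 = 2.
Row 1 now contains 3; hence R1C1 = 2.
Cage d needs product 24, leaving R2C1 = 3.
3 is placed in row 2, which forces R2C2 = 2.
2 is placed in row 2; hence R2C3 = 1.
Cage d has product 24; hence R3C1 = 4.
Column 2 now contains 2, which forces R3C2 = 3.
1 is placed in column 3, leaving R3C3 = 2.
Column 4 already has 2; hence R3C4 = 1.
The 4 cells of cage c must have product 24, so R4C2 = 4.
Row 4 now contains 2; hence R4C3 = 3.

2 1 4 3 / 3 2 1 4 / 4 3 2 1 / 1 4 3 2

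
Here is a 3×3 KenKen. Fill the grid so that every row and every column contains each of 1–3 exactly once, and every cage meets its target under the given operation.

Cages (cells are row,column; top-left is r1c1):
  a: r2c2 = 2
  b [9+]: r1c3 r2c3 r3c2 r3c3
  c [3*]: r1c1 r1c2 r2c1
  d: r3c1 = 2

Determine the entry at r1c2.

1

The 3 cells of cage c must have product 3, leaving r1c1 = 3.
Cage c has product 3, leaving r1c2 = 1.
Row 1 now contains 1, leaving r1c3 = 2.
Cage c needs product 3, which forces r2c1 = 1.
Cage a is a single given cell, so r2c2 = 2.
Row 2 already has 1, leaving r2c3 = 3.
D is a freebie, leaving r3c1 = 2.
The 4 cells of cage b must have sum 9; hence r3c2 = 3.
Column 3 already has 2, which forces r3c3 = 1.
The full grid is 3 1 2 / 1 2 3 / 2 3 1.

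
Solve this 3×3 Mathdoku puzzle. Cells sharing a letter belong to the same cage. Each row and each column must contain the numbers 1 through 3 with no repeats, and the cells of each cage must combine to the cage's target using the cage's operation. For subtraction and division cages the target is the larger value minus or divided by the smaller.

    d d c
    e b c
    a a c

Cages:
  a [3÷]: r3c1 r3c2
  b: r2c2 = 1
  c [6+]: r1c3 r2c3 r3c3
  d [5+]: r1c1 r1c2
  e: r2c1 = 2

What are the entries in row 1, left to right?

E is a freebie, which forces r2c1 = 2.
B is a freebie, leaving r2c2 = 1.
1 is placed in row 2, which forces r2c3 = 3.
Column 2 now contains 1, which forces r3c2 = 3.
Column 1 already has 2, so r1c1 = 3.
Column 2 now contains 3; hence r1c2 = 2.
2 is placed in row 1; hence r1c3 = 1.
Row 3 already has 3, which forces r3c1 = 1.
Column 3 already has 1, which forces r3c3 = 2.
The full grid is 3 2 1 / 2 1 3 / 1 3 2.

3 2 1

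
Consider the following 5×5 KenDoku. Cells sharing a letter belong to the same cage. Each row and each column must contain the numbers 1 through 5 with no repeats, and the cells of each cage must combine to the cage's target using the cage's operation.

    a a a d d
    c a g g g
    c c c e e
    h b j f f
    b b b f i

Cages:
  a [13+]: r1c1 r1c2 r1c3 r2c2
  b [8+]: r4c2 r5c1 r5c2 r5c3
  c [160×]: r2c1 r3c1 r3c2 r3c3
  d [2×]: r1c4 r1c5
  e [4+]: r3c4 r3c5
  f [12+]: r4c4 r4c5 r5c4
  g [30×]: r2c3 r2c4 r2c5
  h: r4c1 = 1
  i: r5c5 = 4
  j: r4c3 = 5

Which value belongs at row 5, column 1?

2

Cage c has product 160, leaving r2c1 = 4.
Cage h is given, so r4c1 = 1.
Row 4 now contains 1; hence r4c2 = 2.
Cage j is a single given cell; hence r4c3 = 5.
Cage i is given, leaving r5c5 = 4.
Cage f has sum 12, leaving r4c4 = 4.
Column 5 already has 4, leaving r4c5 = 3.
Cage f has sum 12, leaving r5c4 = 5.
Cage g needs product 30; hence r2c5 = 5.
The two cells of cage e must have sum 4; hence r3c4 = 3.
Column 5 already has 3, leaving r3c5 = 1.
Cage d's pair has product 2, leaving r1c4 = 1.
Column 5 now contains 1; hence r1c5 = 2.
Cage g has product 30, so r2c3 = 3.
Column 4 already has 3, leaving r2c4 = 2.
3 is placed in column 3, so r1c3 = 4.
Row 2 already has 3, so r2c2 = 1.
Column 3 now contains 4; hence r3c3 = 2.
Column 2 now contains 1, which forces r5c2 = 3.
Column 3 already has 2, leaving r5c3 = 1.
Cage a has sum 13, leaving r1c1 = 3.
3 is placed in column 2; hence r1c2 = 5.
Row 3 now contains 2, which forces r3c1 = 5.
Cage c needs product 160; hence r3c2 = 4.
Row 5 now contains 3, which forces r5c1 = 2.
Completed grid: 3 5 4 1 2 / 4 1 3 2 5 / 5 4 2 3 1 / 1 2 5 4 3 / 2 3 1 5 4.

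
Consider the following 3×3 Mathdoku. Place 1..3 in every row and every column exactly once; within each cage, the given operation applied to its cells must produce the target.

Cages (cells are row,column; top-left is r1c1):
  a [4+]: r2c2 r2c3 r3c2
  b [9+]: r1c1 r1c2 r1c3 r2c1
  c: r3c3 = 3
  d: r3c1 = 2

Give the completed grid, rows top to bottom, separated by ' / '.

The 4 cells of cage b must have sum 9, so r2c1 = 3.
Cage a has sum 4; hence r2c2 = 2.
The 3 cells of cage a must have sum 4, so r2c3 = 1.
D is a freebie; hence r3c1 = 2.
Cage a has sum 4, leaving r3c2 = 1.
Cage c is given; hence r3c3 = 3.
Column 1 already has 2, leaving r1c1 = 1.
Column 2 already has 1, so r1c2 = 3.
Column 3 already has 3; hence r1c3 = 2.

1 3 2 / 3 2 1 / 2 1 3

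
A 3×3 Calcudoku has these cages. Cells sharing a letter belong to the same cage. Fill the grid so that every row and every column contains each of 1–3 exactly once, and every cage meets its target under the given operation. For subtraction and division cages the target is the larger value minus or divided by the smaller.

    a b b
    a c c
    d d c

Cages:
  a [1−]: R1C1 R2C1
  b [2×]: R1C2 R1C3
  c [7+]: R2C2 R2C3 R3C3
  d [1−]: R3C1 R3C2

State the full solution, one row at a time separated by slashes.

3 1 2 / 2 3 1 / 1 2 3

Row 1 needs a 3, and only R1C1 is open for it.
The two cells of cage a must have difference 1; hence R2C1 = 2.
Row 2 already has 2; hence R2C2 = 3.
3 is placed in row 2, which forces R2C3 = 1.
2 is placed in column 1; hence R3C1 = 1.
Row 3 now contains 1, leaving R3C2 = 2.
Row 3 now contains 2, leaving R3C3 = 3.
Column 2 now contains 2; hence R1C2 = 1.
1 is placed in column 3, leaving R1C3 = 2.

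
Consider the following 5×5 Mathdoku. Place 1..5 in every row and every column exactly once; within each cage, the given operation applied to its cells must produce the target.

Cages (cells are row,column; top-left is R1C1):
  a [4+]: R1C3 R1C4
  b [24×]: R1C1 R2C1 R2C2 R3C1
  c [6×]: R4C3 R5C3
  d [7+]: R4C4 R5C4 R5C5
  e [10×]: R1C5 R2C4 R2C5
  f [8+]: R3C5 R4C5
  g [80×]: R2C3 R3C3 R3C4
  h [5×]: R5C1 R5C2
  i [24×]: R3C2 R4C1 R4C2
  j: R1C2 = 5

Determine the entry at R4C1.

Cage j is given, leaving R1C2 = 5.
Cage g has product 80, so R2C3 = 4.
Cage g needs product 80; hence R3C3 = 5.
Cage g needs product 80; hence R3C4 = 4.
Row 3 now contains 5, leaving R3C5 = 3.
3 is placed in column 5; hence R4C5 = 5.
5 is placed in column 2; hence R5C2 = 1.
The 4 cells of cage b must have product 24, so R1C1 = 4.
Cage e has product 10, which forces R2C4 = 5.
3 is placed in row 3, so R3C2 = 2.
Column 1 now contains 4; hence R4C1 = 3.
Row 4 now contains 3, which forces R4C2 = 4.
Row 4 now contains 3, which forces R4C3 = 2.
Row 4 already has 2; hence R4C4 = 1.
Row 5 now contains 1, which forces R5C1 = 5.
2 is placed in column 3, leaving R5C3 = 3.
Row 5 already has 3, so R5C4 = 2.
Row 5 already has 2, so R5C5 = 4.
3 is placed in column 3, leaving R1C3 = 1.
Column 4 now contains 1; hence R1C4 = 3.
Row 1 now contains 1, which forces R1C5 = 2.
The 4 cells of cage b must have product 24; hence R2C1 = 2.
Column 2 already has 2, leaving R2C2 = 3.
Column 5 already has 2, leaving R2C5 = 1.
Row 3 already has 2, leaving R3C1 = 1.
Completed grid: 4 5 1 3 2 / 2 3 4 5 1 / 1 2 5 4 3 / 3 4 2 1 5 / 5 1 3 2 4.

3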